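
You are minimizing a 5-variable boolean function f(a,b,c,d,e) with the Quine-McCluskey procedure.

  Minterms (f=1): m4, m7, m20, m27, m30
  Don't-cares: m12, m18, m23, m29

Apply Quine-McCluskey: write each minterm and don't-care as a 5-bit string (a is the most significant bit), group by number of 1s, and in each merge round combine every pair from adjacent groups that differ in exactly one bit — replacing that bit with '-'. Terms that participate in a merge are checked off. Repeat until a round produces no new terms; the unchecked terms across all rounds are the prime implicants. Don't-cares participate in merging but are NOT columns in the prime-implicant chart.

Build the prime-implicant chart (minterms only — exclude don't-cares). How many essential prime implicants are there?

4

[col 0] 00100*, 00111*, 01100*, 10010, 10100*, 10111*, 11011, 11101, 11110
[col 1] -0100, -0111, 0-100
Prime implicants: -0100, -0111, 0-100, 10010, 11011, 11101, 11110
PI chart (minterm → PIs covering it):
  4 | -0100,0-100
  7 | -0111  (sole → essential)
  20 | -0100  (sole → essential)
  27 | 11011  (sole → essential)
  30 | 11110  (sole → essential)
Essential prime implicants: -0100, -0111, 11011, 11110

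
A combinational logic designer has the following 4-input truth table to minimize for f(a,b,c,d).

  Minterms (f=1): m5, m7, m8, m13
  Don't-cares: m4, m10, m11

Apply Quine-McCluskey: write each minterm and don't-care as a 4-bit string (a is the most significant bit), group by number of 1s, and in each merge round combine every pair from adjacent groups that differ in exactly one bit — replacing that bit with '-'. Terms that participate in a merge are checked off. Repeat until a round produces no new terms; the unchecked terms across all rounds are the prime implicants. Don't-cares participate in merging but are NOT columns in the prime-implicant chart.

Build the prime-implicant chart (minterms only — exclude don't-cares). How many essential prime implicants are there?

3

[col 0] 0100*, 0101*, 0111*, 1000*, 1010*, 1011*, 1101*
[col 1] -101, 01-1, 010-, 10-0, 101-
Prime implicants: -101, 01-1, 010-, 10-0, 101-
PI chart (minterm → PIs covering it):
  5 | -101,01-1,010-
  7 | 01-1  (sole → essential)
  8 | 10-0  (sole → essential)
  13 | -101  (sole → essential)
Essential prime implicants: -101, 01-1, 10-0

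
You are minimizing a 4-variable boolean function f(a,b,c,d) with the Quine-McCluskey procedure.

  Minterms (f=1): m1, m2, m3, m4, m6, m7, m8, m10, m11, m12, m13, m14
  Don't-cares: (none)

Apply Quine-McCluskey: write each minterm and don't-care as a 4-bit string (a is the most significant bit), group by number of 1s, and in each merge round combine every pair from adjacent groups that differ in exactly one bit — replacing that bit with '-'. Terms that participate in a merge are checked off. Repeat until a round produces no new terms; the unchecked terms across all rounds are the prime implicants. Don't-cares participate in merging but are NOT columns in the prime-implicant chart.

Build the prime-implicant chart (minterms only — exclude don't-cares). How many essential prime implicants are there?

Round 0: 0001✓ 0010✓ 0011✓ 0100✓ 0110✓ 0111✓ 1000✓ 1010✓ 1011✓ 1100✓ 1101✓ 1110✓
Round 1: -010✓ -011✓ -100✓ -110✓ 0-10✓ 0-11✓ 00-1 001-✓ 01-0✓ 011-✓ 1-00✓ 1-10✓ 10-0✓ 101-✓ 11-0✓ 110-
Round 2: --10 -01- -1-0 0-1- 1--0
PIs = {--10, -01-, -1-0, 0-1-, 00-1, 1--0, 110-}
Coverage chart:
  m1: 00-1 ←essential
  m2: --10,-01-,0-1-
  m3: -01-,0-1-,00-1
  m4: -1-0 ←essential
  m6: --10,-1-0,0-1-
  m7: 0-1- ←essential
  m8: 1--0 ←essential
  m10: --10,-01-,1--0
  m11: -01- ←essential
  m12: -1-0,1--0,110-
  m13: 110- ←essential
  m14: --10,-1-0,1--0
Essential: -01-, -1-0, 0-1-, 00-1, 1--0, 110-

6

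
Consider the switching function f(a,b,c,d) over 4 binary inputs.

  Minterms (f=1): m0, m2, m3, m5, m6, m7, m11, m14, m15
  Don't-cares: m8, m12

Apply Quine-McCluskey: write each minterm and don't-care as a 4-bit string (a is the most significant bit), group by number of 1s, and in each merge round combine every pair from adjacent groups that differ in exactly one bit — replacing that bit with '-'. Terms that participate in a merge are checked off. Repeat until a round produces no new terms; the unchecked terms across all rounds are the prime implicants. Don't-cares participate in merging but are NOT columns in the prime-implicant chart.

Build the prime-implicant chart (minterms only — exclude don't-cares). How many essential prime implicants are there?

2

Round 0: 0000✓ 0010✓ 0011✓ 0101✓ 0110✓ 0111✓ 1000✓ 1011✓ 1100✓ 1110✓ 1111✓
Round 1: -000 -011✓ -110✓ -111✓ 0-10✓ 0-11✓ 00-0 001-✓ 01-1 011-✓ 1-00 1-11✓ 11-0 111-✓
Round 2: --11 -11- 0-1-
PIs = {--11, -000, -11-, 0-1-, 00-0, 01-1, 1-00, 11-0}
Coverage chart:
  m0: -000,00-0
  m2: 0-1-,00-0
  m3: --11,0-1-
  m5: 01-1 ←essential
  m6: -11-,0-1-
  m7: --11,-11-,0-1-,01-1
  m11: --11 ←essential
  m14: -11-,11-0
  m15: --11,-11-
Essential: --11, 01-1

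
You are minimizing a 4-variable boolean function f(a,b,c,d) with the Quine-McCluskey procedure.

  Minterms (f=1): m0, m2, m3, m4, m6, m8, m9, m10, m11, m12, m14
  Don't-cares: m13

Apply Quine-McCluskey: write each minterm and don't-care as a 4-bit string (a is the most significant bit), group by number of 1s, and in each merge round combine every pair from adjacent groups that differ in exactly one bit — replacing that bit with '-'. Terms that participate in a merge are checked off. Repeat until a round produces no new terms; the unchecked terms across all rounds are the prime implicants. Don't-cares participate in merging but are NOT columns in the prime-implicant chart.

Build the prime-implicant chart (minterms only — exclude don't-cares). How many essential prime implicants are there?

2

size-2^0 implicants → 0000(✓)  0010(✓)  0011(✓)  0100(✓)  0110(✓)  1000(✓)  1001(✓)  1010(✓)  1011(✓)  1100(✓)  1101(✓)  1110(✓)
size-2^1 implicants → -000(✓)  -010(✓)  -011(✓)  -100(✓)  -110(✓)  0-00(✓)  0-10(✓)  00-0(✓)  001-(✓)  01-0(✓)  1-00(✓)  1-01(✓)  1-10(✓)  10-0(✓)  10-1(✓)  100-(✓)  101-(✓)  11-0(✓)  110-(✓)
size-2^2 implicants → --00(✓)  --10(✓)  -0-0(✓)  -01-  -1-0(✓)  0--0(✓)  1--0(✓)  1-0-  10--
size-2^3 implicants → ---0
Unchecked terms (primes): ---0, -01-, 1-0-, 10--
Minterm coverage:
  m0 ⊆ ---0 [E]
  m2 ⊆ ---0,-01-
  m3 ⊆ -01- [E]
  m4 ⊆ ---0 [E]
  m6 ⊆ ---0 [E]
  m8 ⊆ ---0,1-0-,10--
  m9 ⊆ 1-0-,10--
  m10 ⊆ ---0,-01-,10--
  m11 ⊆ -01-,10--
  m12 ⊆ ---0,1-0-
  m14 ⊆ ---0 [E]
E = {---0, -01-}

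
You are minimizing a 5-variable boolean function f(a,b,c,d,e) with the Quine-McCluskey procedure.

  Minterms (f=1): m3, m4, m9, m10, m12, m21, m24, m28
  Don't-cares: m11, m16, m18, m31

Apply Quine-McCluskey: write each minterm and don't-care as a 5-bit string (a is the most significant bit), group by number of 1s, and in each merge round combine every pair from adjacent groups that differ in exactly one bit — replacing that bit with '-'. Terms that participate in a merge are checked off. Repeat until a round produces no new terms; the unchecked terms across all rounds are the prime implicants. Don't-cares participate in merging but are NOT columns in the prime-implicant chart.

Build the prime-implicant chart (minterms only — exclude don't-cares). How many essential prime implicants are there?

5

Round 0: 00011✓ 00100✓ 01001✓ 01010✓ 01011✓ 01100✓ 10000✓ 10010✓ 10101 11000✓ 11100✓ 11111
Round 1: -1100 0-011 0-100 010-1 0101- 1-000 100-0 11-00
PIs = {-1100, 0-011, 0-100, 010-1, 0101-, 1-000, 100-0, 10101, 11-00, 11111}
Coverage chart:
  m3: 0-011 ←essential
  m4: 0-100 ←essential
  m9: 010-1 ←essential
  m10: 0101- ←essential
  m12: -1100,0-100
  m21: 10101 ←essential
  m24: 1-000,11-00
  m28: -1100,11-00
Essential: 0-011, 0-100, 010-1, 0101-, 10101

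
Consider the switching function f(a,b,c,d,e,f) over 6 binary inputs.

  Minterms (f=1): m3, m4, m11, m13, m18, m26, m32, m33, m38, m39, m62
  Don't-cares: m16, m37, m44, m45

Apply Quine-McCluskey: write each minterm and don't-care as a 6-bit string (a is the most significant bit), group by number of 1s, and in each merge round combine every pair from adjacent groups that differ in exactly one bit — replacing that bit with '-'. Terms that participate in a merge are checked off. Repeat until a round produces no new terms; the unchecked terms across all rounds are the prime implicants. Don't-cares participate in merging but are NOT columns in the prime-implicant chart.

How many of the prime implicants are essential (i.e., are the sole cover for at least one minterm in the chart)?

7

[col 0] 000011*, 000100, 001011*, 001101*, 010000*, 010010*, 011010*, 100000*, 100001*, 100101*, 100110*, 100111*, 101100*, 101101*, 111110
[col 1] -01101, 00-011, 01-010, 0100-0, 10-101, 100-01, 10000-, 1001-1, 10011-, 10110-
Prime implicants: -01101, 00-011, 000100, 01-010, 0100-0, 10-101, 100-01, 10000-, 1001-1, 10011-, 10110-, 111110
PI chart (minterm → PIs covering it):
  3 | 00-011  (sole → essential)
  4 | 000100  (sole → essential)
  11 | 00-011  (sole → essential)
  13 | -01101  (sole → essential)
  18 | 01-010,0100-0
  26 | 01-010  (sole → essential)
  32 | 10000-  (sole → essential)
  33 | 100-01,10000-
  38 | 10011-  (sole → essential)
  39 | 1001-1,10011-
  62 | 111110  (sole → essential)
Essential prime implicants: -01101, 00-011, 000100, 01-010, 10000-, 10011-, 111110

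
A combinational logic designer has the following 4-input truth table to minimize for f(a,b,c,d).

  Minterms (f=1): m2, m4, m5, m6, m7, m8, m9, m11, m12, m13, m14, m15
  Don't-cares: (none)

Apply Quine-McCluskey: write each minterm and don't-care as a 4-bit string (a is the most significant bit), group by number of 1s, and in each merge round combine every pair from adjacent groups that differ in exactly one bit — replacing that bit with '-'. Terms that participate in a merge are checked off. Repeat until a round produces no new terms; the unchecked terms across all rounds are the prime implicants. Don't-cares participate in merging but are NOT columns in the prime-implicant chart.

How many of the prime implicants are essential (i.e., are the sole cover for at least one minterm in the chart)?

[col 0] 0010*, 0100*, 0101*, 0110*, 0111*, 1000*, 1001*, 1011*, 1100*, 1101*, 1110*, 1111*
[col 1] -100*, -101*, -110*, -111*, 0-10, 01-0*, 01-1*, 010-*, 011-*, 1-00*, 1-01*, 1-11*, 10-1*, 100-*, 11-0*, 11-1*, 110-*, 111-*
[col 2] -1-0*, -1-1*, -10-*, -11-*, 01--*, 1--1, 1-0-, 11--*
[col 3] -1--
Prime implicants: -1--, 0-10, 1--1, 1-0-
PI chart (minterm → PIs covering it):
  2 | 0-10  (sole → essential)
  4 | -1--  (sole → essential)
  5 | -1--  (sole → essential)
  6 | -1--,0-10
  7 | -1--  (sole → essential)
  8 | 1-0-  (sole → essential)
  9 | 1--1,1-0-
  11 | 1--1  (sole → essential)
  12 | -1--,1-0-
  13 | -1--,1--1,1-0-
  14 | -1--  (sole → essential)
  15 | -1--,1--1
Essential prime implicants: -1--, 0-10, 1--1, 1-0-

4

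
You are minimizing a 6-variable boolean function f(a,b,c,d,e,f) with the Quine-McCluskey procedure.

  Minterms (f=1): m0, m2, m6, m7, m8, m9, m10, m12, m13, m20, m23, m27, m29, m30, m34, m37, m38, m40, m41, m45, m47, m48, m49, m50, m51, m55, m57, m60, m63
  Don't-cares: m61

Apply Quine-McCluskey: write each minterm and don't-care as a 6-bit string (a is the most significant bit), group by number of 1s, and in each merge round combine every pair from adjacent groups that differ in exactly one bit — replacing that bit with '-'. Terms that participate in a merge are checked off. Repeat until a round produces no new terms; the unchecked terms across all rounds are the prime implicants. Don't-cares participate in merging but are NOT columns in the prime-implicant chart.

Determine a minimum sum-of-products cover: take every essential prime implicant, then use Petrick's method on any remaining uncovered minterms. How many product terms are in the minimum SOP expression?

15

[col 0] 000000*, 000010*, 000110*, 000111*, 001000*, 001001*, 001010*, 001100*, 001101*, 010100, 010111*, 011011, 011101*, 011110, 100010*, 100101*, 100110*, 101000*, 101001*, 101101*, 101111*, 110000*, 110001*, 110010*, 110011*, 110111*, 111001*, 111100*, 111101*, 111111*
[col 1] -00010*, -00110*, -01000*, -01001*, -01101*, -10111, -11101*, 0-0111, 0-1101*, 00-000*, 00-010*, 000-10*, 0000-0*, 00011-, 001-00*, 001-01*, 0010-0*, 00100-*, 00110-*, 1-0010, 1-1001*, 1-1101*, 1-1111*, 10-101, 100-10*, 101-01*, 10100-*, 1011-1*, 11-001, 11-111, 110-11, 1100-0*, 1100-1*, 11000-*, 11001-*, 111-01*, 1111-1*, 11110-
[col 2] --1101, -00-10, -01-01, -0100-, 00-0-0, 001-0-, 1-1-01, 1-11-1, 1100--
Prime implicants: --1101, -00-10, -01-01, -0100-, -10111, 0-0111, 00-0-0, 00011-, 001-0-, 010100, 011011, 011110, 1-0010, 1-1-01, 1-11-1, 10-101, 11-001, 11-111, 110-11, 1100--, 11110-
PI chart (minterm → PIs covering it):
  0 | 00-0-0  (sole → essential)
  2 | -00-10,00-0-0
  6 | -00-10,00011-
  7 | 0-0111,00011-
  8 | -0100-,00-0-0,001-0-
  9 | -01-01,-0100-,001-0-
  10 | 00-0-0  (sole → essential)
  12 | 001-0-  (sole → essential)
  13 | --1101,-01-01,001-0-
  20 | 010100  (sole → essential)
  23 | -10111,0-0111
  27 | 011011  (sole → essential)
  29 | --1101  (sole → essential)
  30 | 011110  (sole → essential)
  34 | -00-10,1-0010
  37 | 10-101  (sole → essential)
  38 | -00-10  (sole → essential)
  40 | -0100-  (sole → essential)
  41 | -01-01,-0100-,1-1-01
  45 | --1101,-01-01,1-1-01,1-11-1,10-101
  47 | 1-11-1  (sole → essential)
  48 | 1100--  (sole → essential)
  49 | 11-001,1100--
  50 | 1-0010,1100--
  51 | 110-11,1100--
  55 | -10111,11-111,110-11
  57 | 1-1-01,11-001
  60 | 11110-  (sole → essential)
  63 | 1-11-1,11-111
Essential prime implicants: --1101, -00-10, -0100-, 00-0-0, 001-0-, 010100, 011011, 011110, 1-11-1, 10-101, 1100--, 11110-
Petrick residual → -10111, 0-0111, 1-1-01
Minimum SOP uses 15 PIs: cde'f + b'c'ef' + b'cd'e' + bc'def + a'c'def + a'b'd'f' + a'b'ce' + a'bc'de'f' + a'bcd'ef + a'bcdef' + ace'f + acdf + ab'de'f + abc'd' + abcde'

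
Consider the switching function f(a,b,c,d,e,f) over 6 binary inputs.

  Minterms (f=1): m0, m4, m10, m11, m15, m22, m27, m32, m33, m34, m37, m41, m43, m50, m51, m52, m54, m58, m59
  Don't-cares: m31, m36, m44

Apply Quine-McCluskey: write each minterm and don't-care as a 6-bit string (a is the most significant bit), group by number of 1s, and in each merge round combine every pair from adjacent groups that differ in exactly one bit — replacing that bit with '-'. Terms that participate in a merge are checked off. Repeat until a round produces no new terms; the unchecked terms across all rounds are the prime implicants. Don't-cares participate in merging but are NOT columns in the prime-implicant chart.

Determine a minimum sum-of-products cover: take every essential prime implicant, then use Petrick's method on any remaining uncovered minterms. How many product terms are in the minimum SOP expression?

[col 0] 000000*, 000100*, 001010*, 001011*, 001111*, 010110*, 011011*, 011111*, 100000*, 100001*, 100010*, 100100*, 100101*, 101001*, 101011*, 101100*, 110010*, 110011*, 110100*, 110110*, 111010*, 111011*
[col 1] -00000*, -00100*, -01011*, -10110, -11011*, 0-1011*, 0-1111*, 000-00*, 001-11*, 00101-, 011-11*, 1-0010, 1-0100, 1-1011*, 10-001, 10-100, 100-00*, 100-01*, 1000-0, 10000-*, 10010-*, 1010-1, 11-010*, 11-011*, 110-10, 11001-*, 1101-0, 11101-*
[col 2] --1011, -00-00, 0-1-11, 100-0-, 11-01-
Prime implicants: --1011, -00-00, -10110, 0-1-11, 00101-, 1-0010, 1-0100, 10-001, 10-100, 100-0-, 1000-0, 1010-1, 11-01-, 110-10, 1101-0
PI chart (minterm → PIs covering it):
  0 | -00-00  (sole → essential)
  4 | -00-00  (sole → essential)
  10 | 00101-  (sole → essential)
  11 | --1011,0-1-11,00101-
  15 | 0-1-11  (sole → essential)
  22 | -10110  (sole → essential)
  27 | --1011,0-1-11
  32 | -00-00,100-0-,1000-0
  33 | 10-001,100-0-
  34 | 1-0010,1000-0
  37 | 100-0-  (sole → essential)
  41 | 10-001,1010-1
  43 | --1011,1010-1
  50 | 1-0010,11-01-,110-10
  51 | 11-01-  (sole → essential)
  52 | 1-0100,1101-0
  54 | -10110,110-10,1101-0
  58 | 11-01-  (sole → essential)
  59 | --1011,11-01-
Essential prime implicants: -00-00, -10110, 0-1-11, 00101-, 100-0-, 11-01-
Petrick residual → 1-0010, 1-0100, 1010-1
Minimum SOP uses 9 PIs: b'c'e'f' + bc'def' + a'cef + a'b'cd'e + ac'd'ef' + ac'de'f' + ab'c'e' + ab'cd'f + abd'e

9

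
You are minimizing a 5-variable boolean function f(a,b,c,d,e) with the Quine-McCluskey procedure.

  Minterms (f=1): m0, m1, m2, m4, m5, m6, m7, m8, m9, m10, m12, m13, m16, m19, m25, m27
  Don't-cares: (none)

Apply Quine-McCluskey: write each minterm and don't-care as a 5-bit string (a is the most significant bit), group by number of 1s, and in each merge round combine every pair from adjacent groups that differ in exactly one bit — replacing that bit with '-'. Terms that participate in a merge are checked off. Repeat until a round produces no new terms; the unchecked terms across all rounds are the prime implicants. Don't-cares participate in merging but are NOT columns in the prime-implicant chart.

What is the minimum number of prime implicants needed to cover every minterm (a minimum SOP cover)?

[col 0] 00000*, 00001*, 00010*, 00100*, 00101*, 00110*, 00111*, 01000*, 01001*, 01010*, 01100*, 01101*, 10000*, 10011*, 11001*, 11011*
[col 1] -0000, -1001, 0-000*, 0-001*, 0-010*, 0-100*, 0-101*, 00-00*, 00-01*, 00-10*, 000-0*, 0000-*, 001-0*, 001-1*, 0010-*, 0011-*, 01-00*, 01-01*, 010-0*, 0100-*, 0110-*, 1-011, 110-1
[col 2] 0--00*, 0--01*, 0-0-0, 0-00-*, 0-10-*, 00--0, 00-0-*, 001--, 01-0-*
[col 3] 0--0-
Prime implicants: -0000, -1001, 0--0-, 0-0-0, 00--0, 001--, 1-011, 110-1
PI chart (minterm → PIs covering it):
  0 | -0000,0--0-,0-0-0,00--0
  1 | 0--0-  (sole → essential)
  2 | 0-0-0,00--0
  4 | 0--0-,00--0,001--
  5 | 0--0-,001--
  6 | 00--0,001--
  7 | 001--  (sole → essential)
  8 | 0--0-,0-0-0
  9 | -1001,0--0-
  10 | 0-0-0  (sole → essential)
  12 | 0--0-  (sole → essential)
  13 | 0--0-  (sole → essential)
  16 | -0000  (sole → essential)
  19 | 1-011  (sole → essential)
  25 | -1001,110-1
  27 | 1-011,110-1
Essential prime implicants: -0000, 0--0-, 0-0-0, 001--, 1-011
Petrick residual → -1001
Minimum SOP uses 6 PIs: b'c'd'e' + bc'd'e + a'd' + a'c'e' + a'b'c + ac'de

6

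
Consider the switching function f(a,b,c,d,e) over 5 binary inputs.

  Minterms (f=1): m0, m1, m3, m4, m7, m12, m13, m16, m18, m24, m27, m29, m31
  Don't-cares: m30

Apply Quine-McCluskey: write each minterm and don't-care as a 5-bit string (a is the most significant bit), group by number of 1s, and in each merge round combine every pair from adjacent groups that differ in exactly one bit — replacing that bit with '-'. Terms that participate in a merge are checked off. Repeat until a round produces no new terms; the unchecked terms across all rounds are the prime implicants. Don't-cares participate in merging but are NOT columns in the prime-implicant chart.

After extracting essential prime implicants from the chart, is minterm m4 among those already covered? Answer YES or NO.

NO

[col 0] 00000*, 00001*, 00011*, 00100*, 00111*, 01100*, 01101*, 10000*, 10010*, 11000*, 11011*, 11101*, 11110*, 11111*
[col 1] -0000, -1101, 0-100, 00-00, 00-11, 000-1, 0000-, 0110-, 1-000, 100-0, 11-11, 111-1, 1111-
Prime implicants: -0000, -1101, 0-100, 00-00, 00-11, 000-1, 0000-, 0110-, 1-000, 100-0, 11-11, 111-1, 1111-
PI chart (minterm → PIs covering it):
  0 | -0000,00-00,0000-
  1 | 000-1,0000-
  3 | 00-11,000-1
  4 | 0-100,00-00
  7 | 00-11  (sole → essential)
  12 | 0-100,0110-
  13 | -1101,0110-
  16 | -0000,1-000,100-0
  18 | 100-0  (sole → essential)
  24 | 1-000  (sole → essential)
  27 | 11-11  (sole → essential)
  29 | -1101,111-1
  31 | 11-11,111-1,1111-
Essential prime implicants: 00-11, 1-000, 100-0, 11-11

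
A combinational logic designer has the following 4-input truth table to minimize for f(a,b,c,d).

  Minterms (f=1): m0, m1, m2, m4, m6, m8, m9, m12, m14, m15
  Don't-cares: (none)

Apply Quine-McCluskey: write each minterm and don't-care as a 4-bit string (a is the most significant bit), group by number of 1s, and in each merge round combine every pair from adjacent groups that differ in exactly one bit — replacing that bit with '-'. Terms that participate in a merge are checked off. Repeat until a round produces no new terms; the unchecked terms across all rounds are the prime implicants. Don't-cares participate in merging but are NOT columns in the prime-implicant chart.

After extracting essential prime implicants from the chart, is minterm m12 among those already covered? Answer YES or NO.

Round 0: 0000✓ 0001✓ 0010✓ 0100✓ 0110✓ 1000✓ 1001✓ 1100✓ 1110✓ 1111✓
Round 1: -000✓ -001✓ -100✓ -110✓ 0-00✓ 0-10✓ 00-0✓ 000-✓ 01-0✓ 1-00✓ 100-✓ 11-0✓ 111-
Round 2: --00 -00- -1-0 0--0
PIs = {--00, -00-, -1-0, 0--0, 111-}
Coverage chart:
  m0: --00,-00-,0--0
  m1: -00- ←essential
  m2: 0--0 ←essential
  m4: --00,-1-0,0--0
  m6: -1-0,0--0
  m8: --00,-00-
  m9: -00- ←essential
  m12: --00,-1-0
  m14: -1-0,111-
  m15: 111- ←essential
Essential: -00-, 0--0, 111-

NO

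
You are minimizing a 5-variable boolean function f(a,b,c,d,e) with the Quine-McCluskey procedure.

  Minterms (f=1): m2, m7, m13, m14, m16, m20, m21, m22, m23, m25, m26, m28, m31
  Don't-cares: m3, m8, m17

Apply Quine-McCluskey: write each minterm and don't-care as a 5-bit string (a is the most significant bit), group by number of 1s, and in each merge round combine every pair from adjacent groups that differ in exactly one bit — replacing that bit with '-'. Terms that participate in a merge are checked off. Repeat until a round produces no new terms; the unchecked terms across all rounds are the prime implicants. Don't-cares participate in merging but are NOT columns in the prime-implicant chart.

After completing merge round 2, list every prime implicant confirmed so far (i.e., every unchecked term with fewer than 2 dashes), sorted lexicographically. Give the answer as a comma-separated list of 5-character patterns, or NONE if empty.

[col 0] 00010*, 00011*, 00111*, 01000, 01101, 01110, 10000*, 10001*, 10100*, 10101*, 10110*, 10111*, 11001*, 11010, 11100*, 11111*
[col 1] -0111, 00-11, 0001-, 1-001, 1-100, 1-111, 10-00*, 10-01*, 1000-*, 101-0*, 101-1*, 1010-*, 1011-*
[col 2] 10-0-, 101--
Prime implicants: -0111, 00-11, 0001-, 01000, 01101, 01110, 1-001, 1-100, 1-111, 10-0-, 101--, 11010

-0111, 00-11, 0001-, 01000, 01101, 01110, 1-001, 1-100, 1-111, 11010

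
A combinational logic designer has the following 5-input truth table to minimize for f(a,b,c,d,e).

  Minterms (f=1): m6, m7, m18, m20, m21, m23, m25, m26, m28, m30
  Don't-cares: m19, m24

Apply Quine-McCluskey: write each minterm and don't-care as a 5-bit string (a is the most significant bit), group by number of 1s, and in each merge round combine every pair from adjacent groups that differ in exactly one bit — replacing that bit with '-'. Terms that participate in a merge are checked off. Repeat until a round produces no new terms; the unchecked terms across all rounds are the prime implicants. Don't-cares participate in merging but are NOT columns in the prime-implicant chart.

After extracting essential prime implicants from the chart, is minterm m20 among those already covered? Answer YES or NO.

Round 0: 00110✓ 00111✓ 10010✓ 10011✓ 10100✓ 10101✓ 10111✓ 11000✓ 11001✓ 11010✓ 11100✓ 11110✓
Round 1: -0111 0011- 1-010 1-100 10-11 1001- 101-1 1010- 11-00✓ 11-10✓ 110-0✓ 1100- 111-0✓
Round 2: 11--0
PIs = {-0111, 0011-, 1-010, 1-100, 10-11, 1001-, 101-1, 1010-, 11--0, 1100-}
Coverage chart:
  m6: 0011- ←essential
  m7: -0111,0011-
  m18: 1-010,1001-
  m20: 1-100,1010-
  m21: 101-1,1010-
  m23: -0111,10-11,101-1
  m25: 1100- ←essential
  m26: 1-010,11--0
  m28: 1-100,11--0
  m30: 11--0 ←essential
Essential: 0011-, 11--0, 1100-

NO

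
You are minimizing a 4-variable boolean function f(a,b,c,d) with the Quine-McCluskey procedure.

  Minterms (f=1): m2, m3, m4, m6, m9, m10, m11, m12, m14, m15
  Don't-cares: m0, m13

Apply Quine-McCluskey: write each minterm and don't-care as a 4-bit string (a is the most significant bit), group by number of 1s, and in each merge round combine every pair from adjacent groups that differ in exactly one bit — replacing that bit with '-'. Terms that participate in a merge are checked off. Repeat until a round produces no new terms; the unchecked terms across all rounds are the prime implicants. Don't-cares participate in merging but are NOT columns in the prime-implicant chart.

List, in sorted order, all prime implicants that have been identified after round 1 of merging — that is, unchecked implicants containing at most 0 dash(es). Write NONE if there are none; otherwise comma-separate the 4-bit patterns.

NONE

[col 0] 0000*, 0010*, 0011*, 0100*, 0110*, 1001*, 1010*, 1011*, 1100*, 1101*, 1110*, 1111*
[col 1] -010*, -011*, -100*, -110*, 0-00*, 0-10*, 00-0*, 001-*, 01-0*, 1-01*, 1-10*, 1-11*, 10-1*, 101-*, 11-0*, 11-1*, 110-*, 111-*
[col 2] --10, -01-, -1-0, 0--0, 1--1, 1-1-, 11--
Prime implicants: --10, -01-, -1-0, 0--0, 1--1, 1-1-, 11--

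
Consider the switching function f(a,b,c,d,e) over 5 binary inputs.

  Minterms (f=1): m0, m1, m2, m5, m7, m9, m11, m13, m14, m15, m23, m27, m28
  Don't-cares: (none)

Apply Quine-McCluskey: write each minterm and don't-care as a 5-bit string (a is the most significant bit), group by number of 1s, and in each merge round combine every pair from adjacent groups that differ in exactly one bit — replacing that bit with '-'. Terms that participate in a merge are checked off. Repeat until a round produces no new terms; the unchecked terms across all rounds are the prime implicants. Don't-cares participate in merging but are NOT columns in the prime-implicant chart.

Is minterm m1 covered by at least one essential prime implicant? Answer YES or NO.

NO

size-2^0 implicants → 00000(✓)  00001(✓)  00010(✓)  00101(✓)  00111(✓)  01001(✓)  01011(✓)  01101(✓)  01110(✓)  01111(✓)  10111(✓)  11011(✓)  11100
size-2^1 implicants → -0111  -1011  0-001(✓)  0-101(✓)  0-111(✓)  00-01(✓)  000-0  0000-  001-1(✓)  01-01(✓)  01-11(✓)  010-1(✓)  011-1(✓)  0111-
size-2^2 implicants → 0--01  0-1-1  01--1
Unchecked terms (primes): -0111, -1011, 0--01, 0-1-1, 000-0, 0000-, 01--1, 0111-, 11100
Minterm coverage:
  m0 ⊆ 000-0,0000-
  m1 ⊆ 0--01,0000-
  m2 ⊆ 000-0 [E]
  m5 ⊆ 0--01,0-1-1
  m7 ⊆ -0111,0-1-1
  m9 ⊆ 0--01,01--1
  m11 ⊆ -1011,01--1
  m13 ⊆ 0--01,0-1-1,01--1
  m14 ⊆ 0111- [E]
  m15 ⊆ 0-1-1,01--1,0111-
  m23 ⊆ -0111 [E]
  m27 ⊆ -1011 [E]
  m28 ⊆ 11100 [E]
E = {-0111, -1011, 000-0, 0111-, 11100}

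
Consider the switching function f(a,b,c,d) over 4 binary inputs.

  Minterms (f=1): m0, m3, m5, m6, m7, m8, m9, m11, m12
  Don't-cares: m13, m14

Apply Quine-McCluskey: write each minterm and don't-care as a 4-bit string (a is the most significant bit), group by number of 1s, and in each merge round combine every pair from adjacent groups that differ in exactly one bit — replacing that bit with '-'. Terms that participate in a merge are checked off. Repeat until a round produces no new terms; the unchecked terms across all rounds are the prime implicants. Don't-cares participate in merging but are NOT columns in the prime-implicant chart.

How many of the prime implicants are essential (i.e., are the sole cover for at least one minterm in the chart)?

1

size-2^0 implicants → 0000(✓)  0011(✓)  0101(✓)  0110(✓)  0111(✓)  1000(✓)  1001(✓)  1011(✓)  1100(✓)  1101(✓)  1110(✓)
size-2^1 implicants → -000  -011  -101  -110  0-11  01-1  011-  1-00(✓)  1-01(✓)  10-1  100-(✓)  11-0  110-(✓)
size-2^2 implicants → 1-0-
Unchecked terms (primes): -000, -011, -101, -110, 0-11, 01-1, 011-, 1-0-, 10-1, 11-0
Minterm coverage:
  m0 ⊆ -000 [E]
  m3 ⊆ -011,0-11
  m5 ⊆ -101,01-1
  m6 ⊆ -110,011-
  m7 ⊆ 0-11,01-1,011-
  m8 ⊆ -000,1-0-
  m9 ⊆ 1-0-,10-1
  m11 ⊆ -011,10-1
  m12 ⊆ 1-0-,11-0
E = {-000}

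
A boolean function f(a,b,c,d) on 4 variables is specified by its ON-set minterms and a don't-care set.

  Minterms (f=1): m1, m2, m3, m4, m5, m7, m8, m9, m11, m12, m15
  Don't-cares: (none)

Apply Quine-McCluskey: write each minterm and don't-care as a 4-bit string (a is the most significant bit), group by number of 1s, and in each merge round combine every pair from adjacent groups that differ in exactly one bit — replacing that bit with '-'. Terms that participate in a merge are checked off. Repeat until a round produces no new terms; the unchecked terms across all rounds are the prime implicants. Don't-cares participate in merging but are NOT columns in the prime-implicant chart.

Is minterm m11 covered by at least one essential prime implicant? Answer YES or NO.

YES

[col 0] 0001*, 0010*, 0011*, 0100*, 0101*, 0111*, 1000*, 1001*, 1011*, 1100*, 1111*
[col 1] -001*, -011*, -100, -111*, 0-01*, 0-11*, 00-1*, 001-, 01-1*, 010-, 1-00, 1-11*, 10-1*, 100-
[col 2] --11, -0-1, 0--1
Prime implicants: --11, -0-1, -100, 0--1, 001-, 010-, 1-00, 100-
PI chart (minterm → PIs covering it):
  1 | -0-1,0--1
  2 | 001-  (sole → essential)
  3 | --11,-0-1,0--1,001-
  4 | -100,010-
  5 | 0--1,010-
  7 | --11,0--1
  8 | 1-00,100-
  9 | -0-1,100-
  11 | --11,-0-1
  12 | -100,1-00
  15 | --11  (sole → essential)
Essential prime implicants: --11, 001-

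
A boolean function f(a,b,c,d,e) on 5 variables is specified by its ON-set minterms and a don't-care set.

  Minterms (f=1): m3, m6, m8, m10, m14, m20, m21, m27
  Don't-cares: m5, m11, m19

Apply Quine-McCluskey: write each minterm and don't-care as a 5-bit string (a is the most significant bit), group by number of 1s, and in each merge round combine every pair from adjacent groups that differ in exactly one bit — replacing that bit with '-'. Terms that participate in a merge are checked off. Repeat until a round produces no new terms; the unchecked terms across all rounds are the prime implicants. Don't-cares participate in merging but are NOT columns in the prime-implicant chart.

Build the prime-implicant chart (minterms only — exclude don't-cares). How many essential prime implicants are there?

4

[col 0] 00011*, 00101*, 00110*, 01000*, 01010*, 01011*, 01110*, 10011*, 10100*, 10101*, 11011*
[col 1] -0011*, -0101, -1011*, 0-011*, 0-110, 01-10, 010-0, 0101-, 1-011*, 1010-
[col 2] --011
Prime implicants: --011, -0101, 0-110, 01-10, 010-0, 0101-, 1010-
PI chart (minterm → PIs covering it):
  3 | --011  (sole → essential)
  6 | 0-110  (sole → essential)
  8 | 010-0  (sole → essential)
  10 | 01-10,010-0,0101-
  14 | 0-110,01-10
  20 | 1010-  (sole → essential)
  21 | -0101,1010-
  27 | --011  (sole → essential)
Essential prime implicants: --011, 0-110, 010-0, 1010-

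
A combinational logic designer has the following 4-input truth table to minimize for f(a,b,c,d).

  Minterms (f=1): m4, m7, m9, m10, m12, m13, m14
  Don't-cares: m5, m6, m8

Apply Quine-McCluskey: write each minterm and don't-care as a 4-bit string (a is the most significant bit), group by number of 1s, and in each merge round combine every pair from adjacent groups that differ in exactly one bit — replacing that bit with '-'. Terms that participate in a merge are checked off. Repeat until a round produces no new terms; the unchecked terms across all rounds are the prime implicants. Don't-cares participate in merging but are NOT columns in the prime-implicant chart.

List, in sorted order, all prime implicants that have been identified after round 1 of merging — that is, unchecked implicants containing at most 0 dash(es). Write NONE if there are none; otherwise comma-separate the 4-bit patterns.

size-2^0 implicants → 0100(✓)  0101(✓)  0110(✓)  0111(✓)  1000(✓)  1001(✓)  1010(✓)  1100(✓)  1101(✓)  1110(✓)
size-2^1 implicants → -100(✓)  -101(✓)  -110(✓)  01-0(✓)  01-1(✓)  010-(✓)  011-(✓)  1-00(✓)  1-01(✓)  1-10(✓)  10-0(✓)  100-(✓)  11-0(✓)  110-(✓)
size-2^2 implicants → -1-0  -10-  01--  1--0  1-0-
Unchecked terms (primes): -1-0, -10-, 01--, 1--0, 1-0-

NONE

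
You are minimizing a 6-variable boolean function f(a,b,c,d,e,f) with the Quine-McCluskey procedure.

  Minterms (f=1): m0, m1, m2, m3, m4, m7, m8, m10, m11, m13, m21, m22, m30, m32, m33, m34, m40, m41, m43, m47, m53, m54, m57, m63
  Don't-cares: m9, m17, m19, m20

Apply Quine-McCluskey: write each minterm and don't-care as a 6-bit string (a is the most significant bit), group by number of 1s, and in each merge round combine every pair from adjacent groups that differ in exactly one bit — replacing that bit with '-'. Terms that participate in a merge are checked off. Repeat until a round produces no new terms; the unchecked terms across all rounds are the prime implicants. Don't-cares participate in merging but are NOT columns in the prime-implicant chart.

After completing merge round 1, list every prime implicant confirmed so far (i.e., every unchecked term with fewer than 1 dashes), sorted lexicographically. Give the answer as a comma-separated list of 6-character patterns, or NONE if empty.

NONE

[col 0] 000000*, 000001*, 000010*, 000011*, 000100*, 000111*, 001000*, 001001*, 001010*, 001011*, 001101*, 010001*, 010011*, 010100*, 010101*, 010110*, 011110*, 100000*, 100001*, 100010*, 101000*, 101001*, 101011*, 101111*, 110101*, 110110*, 111001*, 111111*
[col 1] -00000*, -00001*, -00010*, -01000*, -01001*, -01011*, -10101, -10110, 0-0001*, 0-0011*, 0-0100, 00-000*, 00-001*, 00-010*, 00-011*, 000-00, 000-11, 0000-0*, 0000-1*, 00000-*, 00001-*, 001-01, 0010-0*, 0010-1*, 00100-*, 00101-*, 01-110, 010-01, 0100-1*, 0101-0, 01010-, 1-1001, 1-1111, 10-000*, 10-001*, 1000-0*, 10000-*, 101-11, 1010-1*, 10100-*
[col 2] -0-000*, -0-001*, -000-0, -0000-*, -010-1, -0100-*, 0-00-1, 00-0-0*, 00-0-1*, 00-00-*, 00-01-*, 0000--*, 0010--*, 10-00-*
[col 3] -0-00-, 00-0--
Prime implicants: -0-00-, -000-0, -010-1, -10101, -10110, 0-00-1, 0-0100, 00-0--, 000-00, 000-11, 001-01, 01-110, 010-01, 0101-0, 01010-, 1-1001, 1-1111, 101-11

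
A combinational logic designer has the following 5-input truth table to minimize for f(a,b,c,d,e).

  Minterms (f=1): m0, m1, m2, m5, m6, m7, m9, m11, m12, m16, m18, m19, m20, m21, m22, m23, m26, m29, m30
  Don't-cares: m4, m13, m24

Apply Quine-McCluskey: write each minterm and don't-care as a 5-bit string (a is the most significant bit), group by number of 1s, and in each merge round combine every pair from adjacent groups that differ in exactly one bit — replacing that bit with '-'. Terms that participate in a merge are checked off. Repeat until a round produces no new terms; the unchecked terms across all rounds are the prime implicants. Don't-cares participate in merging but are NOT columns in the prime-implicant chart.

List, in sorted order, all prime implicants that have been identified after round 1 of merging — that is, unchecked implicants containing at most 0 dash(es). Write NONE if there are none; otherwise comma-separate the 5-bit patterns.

size-2^0 implicants → 00000(✓)  00001(✓)  00010(✓)  00100(✓)  00101(✓)  00110(✓)  00111(✓)  01001(✓)  01011(✓)  01100(✓)  01101(✓)  10000(✓)  10010(✓)  10011(✓)  10100(✓)  10101(✓)  10110(✓)  10111(✓)  11000(✓)  11010(✓)  11101(✓)  11110(✓)
size-2^1 implicants → -0000(✓)  -0010(✓)  -0100(✓)  -0101(✓)  -0110(✓)  -0111(✓)  -1101(✓)  0-001(✓)  0-100(✓)  0-101(✓)  00-00(✓)  00-01(✓)  00-10(✓)  000-0(✓)  0000-(✓)  001-0(✓)  001-1(✓)  0010-(✓)  0011-(✓)  01-01(✓)  010-1  0110-(✓)  1-000(✓)  1-010(✓)  1-101(✓)  1-110(✓)  10-00(✓)  10-10(✓)  10-11(✓)  100-0(✓)  1001-(✓)  101-0(✓)  101-1(✓)  1010-(✓)  1011-(✓)  11-10(✓)  110-0(✓)
size-2^2 implicants → --101  -0-00(✓)  -0-10(✓)  -00-0(✓)  -01-0(✓)  -01-1(✓)  -010-(✓)  -011-(✓)  0--01  0-10-  00--0(✓)  00-0-  001--(✓)  1--10  1-0-0  10--0(✓)  10-1-  101--(✓)
size-2^3 implicants → -0--0  -01--
Unchecked terms (primes): --101, -0--0, -01--, 0--01, 0-10-, 00-0-, 010-1, 1--10, 1-0-0, 10-1-

NONE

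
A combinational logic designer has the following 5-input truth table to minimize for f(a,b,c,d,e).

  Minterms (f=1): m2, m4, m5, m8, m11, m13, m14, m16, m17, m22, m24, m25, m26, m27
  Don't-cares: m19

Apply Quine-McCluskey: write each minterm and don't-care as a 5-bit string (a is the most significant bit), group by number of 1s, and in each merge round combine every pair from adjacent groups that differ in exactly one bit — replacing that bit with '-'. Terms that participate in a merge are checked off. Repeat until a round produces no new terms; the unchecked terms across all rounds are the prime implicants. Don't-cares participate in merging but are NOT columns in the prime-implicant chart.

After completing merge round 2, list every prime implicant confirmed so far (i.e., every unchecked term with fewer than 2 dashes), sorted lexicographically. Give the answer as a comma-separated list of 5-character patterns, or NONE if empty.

-1000, -1011, 0-101, 00010, 0010-, 01110, 10110

size-2^0 implicants → 00010  00100(✓)  00101(✓)  01000(✓)  01011(✓)  01101(✓)  01110  10000(✓)  10001(✓)  10011(✓)  10110  11000(✓)  11001(✓)  11010(✓)  11011(✓)
size-2^1 implicants → -1000  -1011  0-101  0010-  1-000(✓)  1-001(✓)  1-011(✓)  100-1(✓)  1000-(✓)  110-0(✓)  110-1(✓)  1100-(✓)  1101-(✓)
size-2^2 implicants → 1-0-1  1-00-  110--
Unchecked terms (primes): -1000, -1011, 0-101, 00010, 0010-, 01110, 1-0-1, 1-00-, 10110, 110--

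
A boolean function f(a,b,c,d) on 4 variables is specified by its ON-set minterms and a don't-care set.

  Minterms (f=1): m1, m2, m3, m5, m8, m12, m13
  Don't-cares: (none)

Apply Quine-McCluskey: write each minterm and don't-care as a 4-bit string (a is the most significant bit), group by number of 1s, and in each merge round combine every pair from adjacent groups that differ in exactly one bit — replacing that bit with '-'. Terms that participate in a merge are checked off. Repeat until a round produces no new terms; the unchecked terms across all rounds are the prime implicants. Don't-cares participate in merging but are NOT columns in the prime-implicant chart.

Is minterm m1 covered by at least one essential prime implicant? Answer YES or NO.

NO

[col 0] 0001*, 0010*, 0011*, 0101*, 1000*, 1100*, 1101*
[col 1] -101, 0-01, 00-1, 001-, 1-00, 110-
Prime implicants: -101, 0-01, 00-1, 001-, 1-00, 110-
PI chart (minterm → PIs covering it):
  1 | 0-01,00-1
  2 | 001-  (sole → essential)
  3 | 00-1,001-
  5 | -101,0-01
  8 | 1-00  (sole → essential)
  12 | 1-00,110-
  13 | -101,110-
Essential prime implicants: 001-, 1-00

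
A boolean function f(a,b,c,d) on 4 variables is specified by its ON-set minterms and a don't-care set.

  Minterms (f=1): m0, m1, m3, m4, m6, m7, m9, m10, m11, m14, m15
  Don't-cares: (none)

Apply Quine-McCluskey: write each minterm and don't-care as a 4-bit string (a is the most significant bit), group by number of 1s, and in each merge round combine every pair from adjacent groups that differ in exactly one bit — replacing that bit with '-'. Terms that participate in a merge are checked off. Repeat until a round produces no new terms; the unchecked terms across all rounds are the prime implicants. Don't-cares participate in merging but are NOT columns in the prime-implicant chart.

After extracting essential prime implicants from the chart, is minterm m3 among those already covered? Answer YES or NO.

Round 0: 0000✓ 0001✓ 0011✓ 0100✓ 0110✓ 0111✓ 1001✓ 1010✓ 1011✓ 1110✓ 1111✓
Round 1: -001✓ -011✓ -110✓ -111✓ 0-00 0-11✓ 00-1✓ 000- 01-0 011-✓ 1-10✓ 1-11✓ 10-1✓ 101-✓ 111-✓
Round 2: --11 -0-1 -11- 1-1-
PIs = {--11, -0-1, -11-, 0-00, 000-, 01-0, 1-1-}
Coverage chart:
  m0: 0-00,000-
  m1: -0-1,000-
  m3: --11,-0-1
  m4: 0-00,01-0
  m6: -11-,01-0
  m7: --11,-11-
  m9: -0-1 ←essential
  m10: 1-1- ←essential
  m11: --11,-0-1,1-1-
  m14: -11-,1-1-
  m15: --11,-11-,1-1-
Essential: -0-1, 1-1-

YES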